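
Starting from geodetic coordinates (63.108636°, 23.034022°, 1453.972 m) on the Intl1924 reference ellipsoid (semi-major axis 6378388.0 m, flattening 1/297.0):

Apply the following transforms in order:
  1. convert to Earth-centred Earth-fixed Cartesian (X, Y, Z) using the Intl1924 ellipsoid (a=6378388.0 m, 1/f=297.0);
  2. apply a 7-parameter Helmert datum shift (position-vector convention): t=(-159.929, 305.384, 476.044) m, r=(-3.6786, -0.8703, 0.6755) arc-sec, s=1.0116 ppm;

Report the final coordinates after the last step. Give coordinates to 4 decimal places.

start: φ=63.108636°, λ=23.034022°, h=1453.972 m
→ ECEF (a=6378388.000, f=1/297.0): X=2662669.9119, Y=1132102.7523, Z=5666887.6180
→ Helmert 7p (PV): X=2662485.0584, Y=1132519.0670, Z=5667360.4390

X=2662485.0584 m, Y=1132519.0670 m, Z=5667360.4390 m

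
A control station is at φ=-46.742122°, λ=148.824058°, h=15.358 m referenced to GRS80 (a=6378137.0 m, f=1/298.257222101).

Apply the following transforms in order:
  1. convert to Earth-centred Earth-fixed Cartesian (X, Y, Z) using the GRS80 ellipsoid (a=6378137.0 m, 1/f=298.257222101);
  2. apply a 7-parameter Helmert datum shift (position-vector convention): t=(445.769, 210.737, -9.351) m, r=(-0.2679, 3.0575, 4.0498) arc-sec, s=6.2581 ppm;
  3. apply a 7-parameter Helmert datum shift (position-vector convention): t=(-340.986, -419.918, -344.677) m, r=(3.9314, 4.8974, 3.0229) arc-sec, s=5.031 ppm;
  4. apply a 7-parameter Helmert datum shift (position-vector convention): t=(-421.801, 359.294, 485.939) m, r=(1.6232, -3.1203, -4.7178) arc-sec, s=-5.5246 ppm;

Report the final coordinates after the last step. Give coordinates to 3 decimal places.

X=-3746740.416 m, Y=2266909.754 m, Z=-4621926.256 m

start: φ=-46.742122°, λ=148.824058°, h=15.358 m
→ ECEF (a=6378137.000, f=1/298.257222101): X=-3746267.5824, Y=2266670.8649, Z=-4622177.4198
→ Helmert 7p (PV): X=-3745958.2778, Y=2266816.2289, Z=-4622163.1090
→ Helmert 7p (PV): X=-3746461.0768, Y=2266440.9151, Z=-4622398.8927
→ Helmert 7p (PV): X=-3746740.4156, Y=2266909.7543, Z=-4621926.2559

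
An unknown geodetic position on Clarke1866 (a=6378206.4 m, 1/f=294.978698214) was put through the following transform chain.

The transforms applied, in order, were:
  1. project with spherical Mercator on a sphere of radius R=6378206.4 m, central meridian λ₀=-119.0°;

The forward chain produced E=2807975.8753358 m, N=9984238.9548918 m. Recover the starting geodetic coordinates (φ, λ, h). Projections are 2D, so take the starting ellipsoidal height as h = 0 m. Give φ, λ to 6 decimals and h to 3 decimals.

φ=66.388994°, λ=-93.775798°, h=0.000 m

start: E=2807975.8753, N=9984238.9549 m
→ merc⁻¹: φ=66.38899400°, λ=-93.77579800°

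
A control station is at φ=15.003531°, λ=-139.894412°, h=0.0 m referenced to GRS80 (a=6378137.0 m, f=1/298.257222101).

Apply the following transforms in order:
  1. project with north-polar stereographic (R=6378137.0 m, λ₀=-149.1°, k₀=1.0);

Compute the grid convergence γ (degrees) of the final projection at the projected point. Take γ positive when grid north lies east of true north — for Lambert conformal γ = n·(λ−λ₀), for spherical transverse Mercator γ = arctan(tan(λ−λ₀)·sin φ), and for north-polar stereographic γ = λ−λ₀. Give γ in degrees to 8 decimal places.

start: φ=15.003531°, λ=-139.894412°, h=0.000 m
→ into stereo (λ₀=-149.1°): φ=15.00353100°, λ−λ₀=9.20558800°
convergence γ = 9.20558800°

9.20558800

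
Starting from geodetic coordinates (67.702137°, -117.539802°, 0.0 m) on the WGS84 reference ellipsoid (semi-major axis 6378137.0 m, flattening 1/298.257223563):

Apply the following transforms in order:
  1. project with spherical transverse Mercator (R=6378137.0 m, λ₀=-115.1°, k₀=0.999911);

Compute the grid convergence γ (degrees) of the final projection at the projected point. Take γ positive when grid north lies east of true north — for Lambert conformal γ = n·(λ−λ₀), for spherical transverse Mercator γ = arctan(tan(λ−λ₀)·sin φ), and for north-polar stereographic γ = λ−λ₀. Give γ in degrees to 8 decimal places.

-2.25755943

start: φ=67.702137°, λ=-117.539802°, h=0.000 m
→ into tm (λ₀=-115.1°): φ=67.70213700°, λ−λ₀=-2.43980200°
convergence γ = -2.25755943°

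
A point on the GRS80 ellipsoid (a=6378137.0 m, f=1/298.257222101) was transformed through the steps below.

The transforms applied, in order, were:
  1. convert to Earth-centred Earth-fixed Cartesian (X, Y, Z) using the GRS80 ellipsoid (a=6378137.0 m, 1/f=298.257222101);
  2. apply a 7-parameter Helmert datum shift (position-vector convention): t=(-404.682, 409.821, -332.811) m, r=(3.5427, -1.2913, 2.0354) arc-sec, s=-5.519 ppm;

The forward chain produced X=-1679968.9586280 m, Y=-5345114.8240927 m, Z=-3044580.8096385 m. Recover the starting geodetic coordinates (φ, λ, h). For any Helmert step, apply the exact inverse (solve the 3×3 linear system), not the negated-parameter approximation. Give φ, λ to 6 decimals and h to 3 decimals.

start: X=-1679968.9586, Y=-5345114.8241, Z=-3044580.8096 m
→ Helmert⁻¹: X=-1679645.3536, Y=-5345589.8576, Z=-3044162.4715
→ geod (Bowring, a=6378137.000): φ=-28.67616500°, λ=-107.44331400°, h=3546.4830 m

φ=-28.676165°, λ=-107.443314°, h=3546.483 m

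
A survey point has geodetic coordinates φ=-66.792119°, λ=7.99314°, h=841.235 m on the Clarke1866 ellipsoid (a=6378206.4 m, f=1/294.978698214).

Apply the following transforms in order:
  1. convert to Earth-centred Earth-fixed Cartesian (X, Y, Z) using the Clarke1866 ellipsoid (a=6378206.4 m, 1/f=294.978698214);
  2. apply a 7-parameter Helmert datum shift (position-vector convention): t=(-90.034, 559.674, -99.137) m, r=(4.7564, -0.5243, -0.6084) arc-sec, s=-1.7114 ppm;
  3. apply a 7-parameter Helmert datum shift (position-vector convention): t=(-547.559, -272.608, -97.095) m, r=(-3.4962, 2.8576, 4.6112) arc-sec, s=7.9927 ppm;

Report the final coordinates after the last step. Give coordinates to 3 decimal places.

X=2495810.040 m, Y=350929.466 m, Z=-5840159.639 m

start: φ=-66.792119°, λ=7.993140°, h=841.235 m
→ ECEF (a=6378206.400, f=1/294.978698214): X=2496504.8343, Y=350556.0690, Z=-5839900.6139
→ Helmert 7p (PV): X=2496426.4061, Y=351242.4454, Z=-5839975.3270
→ Helmert 7p (PV): X=2495810.0401, Y=350929.4659, Z=-5840159.6386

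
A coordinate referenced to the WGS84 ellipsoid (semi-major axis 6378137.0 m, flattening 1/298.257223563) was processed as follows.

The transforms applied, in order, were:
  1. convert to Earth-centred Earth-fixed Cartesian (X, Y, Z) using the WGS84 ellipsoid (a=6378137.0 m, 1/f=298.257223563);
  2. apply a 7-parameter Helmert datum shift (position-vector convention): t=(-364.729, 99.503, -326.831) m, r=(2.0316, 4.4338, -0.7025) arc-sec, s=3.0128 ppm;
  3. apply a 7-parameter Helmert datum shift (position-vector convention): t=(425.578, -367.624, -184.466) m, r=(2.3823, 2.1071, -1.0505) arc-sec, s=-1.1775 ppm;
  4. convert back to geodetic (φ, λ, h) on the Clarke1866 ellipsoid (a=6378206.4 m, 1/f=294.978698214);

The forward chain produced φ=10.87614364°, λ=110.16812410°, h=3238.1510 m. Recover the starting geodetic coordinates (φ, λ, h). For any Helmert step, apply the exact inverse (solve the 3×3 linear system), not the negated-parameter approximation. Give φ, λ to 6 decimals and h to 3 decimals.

start: φ=10.876144°, λ=110.168124°, h=3238.151 m
→ ECEF (a=6378206.400, f=1/294.978698214): X=-2160908.4972, Y=5883275.5304, Z=1196090.9572
→ Helmert⁻¹: X=-2161378.8051, Y=5883652.8902, Z=1196186.7977
→ Helmert⁻¹: X=-2161053.3212, Y=5883540.0851, Z=1196405.6208
→ geod (Bowring, a=6378137.000): φ=10.87763300°, λ=110.16853300°, h=3651.3910 m

φ=10.877633°, λ=110.168533°, h=3651.391 m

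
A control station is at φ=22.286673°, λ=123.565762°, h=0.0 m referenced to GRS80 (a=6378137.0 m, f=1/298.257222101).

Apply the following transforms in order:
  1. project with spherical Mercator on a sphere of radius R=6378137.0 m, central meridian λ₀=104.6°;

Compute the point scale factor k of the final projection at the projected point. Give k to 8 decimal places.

start: φ=22.286673°, λ=123.565762°, h=0.000 m
→ into merc (λ₀=104.6°): φ=22.28667300°, λ−λ₀=18.96576200°
scale k = 1.08073296

1.08073296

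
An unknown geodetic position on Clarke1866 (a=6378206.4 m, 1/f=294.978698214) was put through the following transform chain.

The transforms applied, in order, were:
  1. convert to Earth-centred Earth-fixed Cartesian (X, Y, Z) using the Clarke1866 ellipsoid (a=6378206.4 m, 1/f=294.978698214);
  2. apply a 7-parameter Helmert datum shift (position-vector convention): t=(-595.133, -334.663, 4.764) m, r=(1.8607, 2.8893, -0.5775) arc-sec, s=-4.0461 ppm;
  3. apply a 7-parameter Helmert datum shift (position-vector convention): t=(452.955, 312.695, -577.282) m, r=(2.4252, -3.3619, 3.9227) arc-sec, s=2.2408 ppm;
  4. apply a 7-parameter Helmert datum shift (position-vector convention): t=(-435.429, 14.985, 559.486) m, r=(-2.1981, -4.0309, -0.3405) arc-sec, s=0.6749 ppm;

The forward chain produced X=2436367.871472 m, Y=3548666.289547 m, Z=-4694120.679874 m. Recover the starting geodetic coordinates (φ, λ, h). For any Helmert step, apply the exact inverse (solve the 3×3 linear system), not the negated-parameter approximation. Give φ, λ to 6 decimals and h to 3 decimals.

start: X=2436367.8715, Y=3548666.2895, Z=-4694120.6799 m
→ Helmert⁻¹: X=2436704.0525, Y=3548702.9619, Z=-4694686.7989
→ Helmert⁻¹: X=2436236.6086, Y=3548280.7911, Z=-4694180.4261
→ Helmert⁻¹: X=2436897.4210, Y=3548594.2889, Z=-4694202.0596
→ geod (Bowring, a=6378206.400): φ=-47.67167800°, λ=55.52176100°, h=2751.6570 m

φ=-47.671678°, λ=55.521761°, h=2751.657 m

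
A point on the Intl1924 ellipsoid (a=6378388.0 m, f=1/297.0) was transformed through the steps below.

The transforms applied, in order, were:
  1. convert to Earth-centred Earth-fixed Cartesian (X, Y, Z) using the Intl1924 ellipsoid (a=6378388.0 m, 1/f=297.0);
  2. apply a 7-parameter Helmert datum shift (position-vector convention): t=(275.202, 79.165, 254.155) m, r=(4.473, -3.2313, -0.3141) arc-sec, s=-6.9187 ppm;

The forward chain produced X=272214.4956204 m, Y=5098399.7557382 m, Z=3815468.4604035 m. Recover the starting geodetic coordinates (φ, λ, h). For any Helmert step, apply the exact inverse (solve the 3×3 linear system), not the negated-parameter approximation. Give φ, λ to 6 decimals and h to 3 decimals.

φ=36.953609°, λ=86.946261°, h=2968.594 m

start: X=272214.4956, Y=5098399.7557, Z=3815468.4604 m
→ Helmert⁻¹: X=271993.1781, Y=5098439.0127, Z=3815125.8776
→ geod (Bowring, a=6378388.000): φ=36.95360900°, λ=86.94626100°, h=2968.5940 m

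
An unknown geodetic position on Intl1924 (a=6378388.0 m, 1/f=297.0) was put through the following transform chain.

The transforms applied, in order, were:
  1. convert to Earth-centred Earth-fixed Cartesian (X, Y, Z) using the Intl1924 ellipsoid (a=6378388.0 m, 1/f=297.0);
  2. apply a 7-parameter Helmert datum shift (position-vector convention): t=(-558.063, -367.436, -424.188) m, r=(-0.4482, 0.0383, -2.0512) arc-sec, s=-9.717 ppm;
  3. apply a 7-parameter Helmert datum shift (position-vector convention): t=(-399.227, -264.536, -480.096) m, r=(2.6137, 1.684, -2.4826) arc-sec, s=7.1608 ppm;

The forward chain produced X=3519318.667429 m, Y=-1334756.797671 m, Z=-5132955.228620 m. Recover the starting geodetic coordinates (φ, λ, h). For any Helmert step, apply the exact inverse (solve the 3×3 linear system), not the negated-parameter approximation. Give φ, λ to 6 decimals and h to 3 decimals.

start: X=3519318.6674, Y=-1334756.7977, Z=-5132955.2286 m
→ Helmert⁻¹: X=3519750.6549, Y=-1334505.3775, Z=-5132392.7338
→ Helmert⁻¹: X=3520357.1450, Y=-1334104.7458, Z=-5132020.6589
→ geod (Bowring, a=6378388.000): φ=-53.92165100°, λ=-20.75513400°, h=376.2200 m

φ=-53.921651°, λ=-20.755134°, h=376.220 m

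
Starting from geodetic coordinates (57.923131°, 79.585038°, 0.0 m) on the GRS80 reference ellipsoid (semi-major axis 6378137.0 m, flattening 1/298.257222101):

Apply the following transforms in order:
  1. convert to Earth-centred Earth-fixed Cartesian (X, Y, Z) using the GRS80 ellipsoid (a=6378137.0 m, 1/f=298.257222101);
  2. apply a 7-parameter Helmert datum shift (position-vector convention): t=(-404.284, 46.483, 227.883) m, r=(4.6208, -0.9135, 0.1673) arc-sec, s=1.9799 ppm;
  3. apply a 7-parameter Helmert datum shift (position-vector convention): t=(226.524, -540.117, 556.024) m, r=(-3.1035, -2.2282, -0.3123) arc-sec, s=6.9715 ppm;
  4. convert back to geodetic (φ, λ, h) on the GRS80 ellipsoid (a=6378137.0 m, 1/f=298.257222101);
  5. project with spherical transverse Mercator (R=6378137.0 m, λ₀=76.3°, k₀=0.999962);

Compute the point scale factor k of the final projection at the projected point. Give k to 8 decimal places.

1.00042587

start: φ=57.923131°, λ=79.585038°, h=0.000 m
→ ECEF (a=6378137.000, f=1/298.257222101): X=613792.4787, Y=3339380.5913, Z=5381195.9843
→ Helmert 7p (PV): X=613362.8693, Y=3339313.6325, Z=5381512.0497
→ Helmert 7p (PV): X=613540.5905, Y=3338876.8387, Z=5382061.9726
→ geod (Bowring, a=6378137.000): φ=57.93137530°, λ=79.58768225°, h=446.5560 m
→ into tm (λ₀=76.3°): φ=57.93137530°, λ−λ₀=3.28768225°
scale k = 1.00042587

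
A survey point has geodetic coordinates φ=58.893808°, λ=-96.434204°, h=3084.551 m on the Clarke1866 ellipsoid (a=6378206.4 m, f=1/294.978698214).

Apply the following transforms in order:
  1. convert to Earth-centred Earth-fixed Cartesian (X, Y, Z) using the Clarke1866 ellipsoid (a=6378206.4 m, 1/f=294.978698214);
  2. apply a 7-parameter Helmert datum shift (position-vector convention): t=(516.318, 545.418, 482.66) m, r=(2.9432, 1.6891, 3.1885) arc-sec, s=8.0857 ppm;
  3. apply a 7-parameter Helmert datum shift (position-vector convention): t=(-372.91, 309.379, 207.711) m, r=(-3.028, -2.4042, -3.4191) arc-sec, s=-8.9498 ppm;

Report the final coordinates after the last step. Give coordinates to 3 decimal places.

X=-370238.197 m, Y=-3283268.425 m, Z=5440962.406 m

start: φ=58.893808°, λ=-96.434204°, h=3084.551 m
→ ECEF (a=6378206.400, f=1/294.978698214): X=-370359.3907, Y=-3284128.7018, Z=5440276.6745
→ Helmert 7p (PV): X=-369750.7492, Y=-3283693.1916, Z=5440759.4941
→ Helmert 7p (PV): X=-370238.1972, Y=-3283268.4247, Z=5440962.4063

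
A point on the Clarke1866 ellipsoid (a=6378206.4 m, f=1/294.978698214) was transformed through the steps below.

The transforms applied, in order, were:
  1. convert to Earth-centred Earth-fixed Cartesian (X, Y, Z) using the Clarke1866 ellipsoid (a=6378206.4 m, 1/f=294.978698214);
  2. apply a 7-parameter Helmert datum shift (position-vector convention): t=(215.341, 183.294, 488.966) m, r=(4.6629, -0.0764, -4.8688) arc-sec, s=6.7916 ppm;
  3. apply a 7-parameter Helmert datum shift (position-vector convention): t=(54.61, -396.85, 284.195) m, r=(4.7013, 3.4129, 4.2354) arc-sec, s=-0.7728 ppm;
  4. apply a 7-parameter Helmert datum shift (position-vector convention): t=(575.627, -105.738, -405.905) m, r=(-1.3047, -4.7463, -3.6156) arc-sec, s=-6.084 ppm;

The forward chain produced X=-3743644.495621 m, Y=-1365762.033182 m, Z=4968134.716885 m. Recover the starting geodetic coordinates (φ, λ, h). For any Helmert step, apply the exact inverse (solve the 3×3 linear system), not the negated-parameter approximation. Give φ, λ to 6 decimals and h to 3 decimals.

φ=51.450465°, λ=-159.966695°, h=3990.563 m

start: X=-3743644.4956, Y=-1365762.0332, Z=4968134.7169 m
→ Helmert⁻¹: X=-3744104.6301, Y=-1365761.6625, Z=4968648.3662
→ Helmert⁻¹: X=-3744272.3730, Y=-1365175.7425, Z=4968337.1731
→ Helmert⁻¹: X=-3744428.2150, Y=-1365325.8443, Z=4967846.7197
→ geod (Bowring, a=6378206.400): φ=51.45046500°, λ=-159.96669500°, h=3990.5630 m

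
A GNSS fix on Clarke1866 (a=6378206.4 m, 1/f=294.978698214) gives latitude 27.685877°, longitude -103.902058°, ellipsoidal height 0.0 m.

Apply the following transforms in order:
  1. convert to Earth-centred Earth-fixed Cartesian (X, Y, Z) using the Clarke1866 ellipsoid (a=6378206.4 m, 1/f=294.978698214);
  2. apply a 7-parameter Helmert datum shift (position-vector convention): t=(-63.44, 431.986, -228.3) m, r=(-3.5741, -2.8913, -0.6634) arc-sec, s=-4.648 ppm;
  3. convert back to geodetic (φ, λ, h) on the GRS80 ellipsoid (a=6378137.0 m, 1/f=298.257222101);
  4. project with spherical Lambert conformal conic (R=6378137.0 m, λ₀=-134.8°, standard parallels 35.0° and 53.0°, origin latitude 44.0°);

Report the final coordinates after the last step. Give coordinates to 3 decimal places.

start: φ=27.685877°, λ=-103.902058°, h=0.000 m
→ ECEF (a=6378206.400, f=1/294.978698214): X=-1357986.3423, Y=-5486523.1142, Z=2945560.5225
→ Helmert 7p (PV): X=-1358102.4053, Y=-5486010.2196, Z=2945394.5647
→ geod (Bowring, a=6378137.000): φ=27.68475805°, λ=-103.90444947°, h=-475.1020 m
→ lcc (R=6378137.0, λ₀=-134.8°): E=3054097.6455, N=-1236742.1284

E=3054097.646 m, N=-1236742.128 m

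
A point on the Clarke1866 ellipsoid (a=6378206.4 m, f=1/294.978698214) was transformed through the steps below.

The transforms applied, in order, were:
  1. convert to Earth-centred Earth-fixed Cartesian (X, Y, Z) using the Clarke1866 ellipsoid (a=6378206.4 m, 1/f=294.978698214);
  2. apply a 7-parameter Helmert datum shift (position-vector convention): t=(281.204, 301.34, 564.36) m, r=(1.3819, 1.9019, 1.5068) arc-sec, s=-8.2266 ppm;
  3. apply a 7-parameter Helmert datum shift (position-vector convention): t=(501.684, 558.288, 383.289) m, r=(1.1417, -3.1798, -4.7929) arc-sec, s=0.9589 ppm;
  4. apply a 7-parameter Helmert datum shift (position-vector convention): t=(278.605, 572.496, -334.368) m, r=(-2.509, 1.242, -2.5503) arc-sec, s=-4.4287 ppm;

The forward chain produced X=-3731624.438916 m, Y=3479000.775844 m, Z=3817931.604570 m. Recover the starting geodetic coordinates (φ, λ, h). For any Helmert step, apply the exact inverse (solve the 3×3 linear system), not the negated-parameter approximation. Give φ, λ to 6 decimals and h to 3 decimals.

φ=36.992754°, λ=137.028040°, h=1337.708 m

start: X=-3731624.4389, Y=3479000.7758, Z=3817931.6046 m
→ Helmert⁻¹: X=-3731985.5700, Y=3478351.0961, Z=3818302.7215
→ Helmert⁻¹: X=-3732505.6275, Y=3477723.8752, Z=3817954.0625
→ Helmert⁻¹: X=-3732827.3348, Y=3477503.9867, Z=3817363.3897
→ geod (Bowring, a=6378206.400): φ=36.99275400°, λ=137.02804000°, h=1337.7080 m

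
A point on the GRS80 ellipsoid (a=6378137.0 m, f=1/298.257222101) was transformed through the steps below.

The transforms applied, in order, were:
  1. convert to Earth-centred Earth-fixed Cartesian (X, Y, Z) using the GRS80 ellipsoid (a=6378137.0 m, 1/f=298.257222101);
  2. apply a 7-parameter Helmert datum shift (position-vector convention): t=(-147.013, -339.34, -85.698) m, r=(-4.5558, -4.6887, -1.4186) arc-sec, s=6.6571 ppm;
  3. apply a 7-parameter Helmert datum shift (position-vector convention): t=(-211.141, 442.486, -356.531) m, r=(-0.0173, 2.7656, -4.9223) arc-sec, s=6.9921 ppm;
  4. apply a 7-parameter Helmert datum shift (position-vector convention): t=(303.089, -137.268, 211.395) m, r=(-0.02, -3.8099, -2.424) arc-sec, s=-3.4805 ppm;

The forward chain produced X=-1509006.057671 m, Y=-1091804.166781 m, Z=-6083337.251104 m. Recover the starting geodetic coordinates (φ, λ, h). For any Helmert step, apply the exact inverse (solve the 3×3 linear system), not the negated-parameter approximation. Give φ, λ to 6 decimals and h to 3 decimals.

start: X=-1509006.0577, Y=-1091804.1668, Z=-6083337.2511 m
→ Helmert⁻¹: X=-1509413.9390, Y=-1091687.8469, Z=-6083542.0456
→ Helmert⁻¹: X=-1509084.6193, Y=-1092158.1992, Z=-6083163.3060
→ Helmert⁻¹: X=-1509058.3291, Y=-1091687.6129, Z=-6083026.9218
→ geod (Bowring, a=6378137.000): φ=-73.08354500°, λ=-144.11715500°, h=3203.9730 m

φ=-73.083545°, λ=-144.117155°, h=3203.973 m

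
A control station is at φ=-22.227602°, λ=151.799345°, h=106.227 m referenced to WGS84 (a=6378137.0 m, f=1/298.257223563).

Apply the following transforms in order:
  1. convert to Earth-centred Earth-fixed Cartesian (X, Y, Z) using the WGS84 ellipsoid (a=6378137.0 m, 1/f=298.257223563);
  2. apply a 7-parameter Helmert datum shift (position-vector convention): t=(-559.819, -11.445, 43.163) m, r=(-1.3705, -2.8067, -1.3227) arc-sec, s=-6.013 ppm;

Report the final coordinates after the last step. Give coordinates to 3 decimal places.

X=-5206390.314 m, Y=2791451.544 m, Z=-2397833.683 m

start: φ=-22.227602°, λ=151.799345°, h=106.227 m
→ ECEF (a=6378137.000, f=1/298.257223563): X=-5205912.3256, Y=2791462.3220, Z=-2397801.8787
→ Helmert 7p (PV): X=-5206390.3136, Y=2791451.5435, Z=-2397833.6829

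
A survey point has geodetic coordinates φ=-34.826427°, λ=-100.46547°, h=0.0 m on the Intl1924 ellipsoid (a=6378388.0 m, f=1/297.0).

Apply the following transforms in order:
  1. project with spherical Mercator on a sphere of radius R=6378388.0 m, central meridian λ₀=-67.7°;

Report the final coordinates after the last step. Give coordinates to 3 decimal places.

start: φ=-34.826427°, λ=-100.465470°, h=0.000 m
→ merc (R=6378388.0, λ₀=-67.7°): E=-3647578.9742, N=-4140481.1477

E=-3647578.974 m, N=-4140481.148 m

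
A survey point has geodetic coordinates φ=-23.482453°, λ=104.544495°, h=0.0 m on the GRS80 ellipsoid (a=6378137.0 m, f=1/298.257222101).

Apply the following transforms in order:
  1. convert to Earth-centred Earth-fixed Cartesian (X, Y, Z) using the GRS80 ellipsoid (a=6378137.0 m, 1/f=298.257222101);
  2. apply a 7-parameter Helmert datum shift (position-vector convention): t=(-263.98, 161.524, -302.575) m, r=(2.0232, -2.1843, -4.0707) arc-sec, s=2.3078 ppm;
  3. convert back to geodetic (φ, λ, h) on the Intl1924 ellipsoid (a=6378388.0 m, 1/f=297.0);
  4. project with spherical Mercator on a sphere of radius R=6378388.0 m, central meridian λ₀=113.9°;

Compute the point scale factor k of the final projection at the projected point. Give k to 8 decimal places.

start: φ=-23.482453°, λ=104.544495°, h=0.000 m
→ ECEF (a=6378137.000, f=1/298.257222101): X=-1469880.5316, Y=5665452.4278, Z=-2525813.8086
→ Helmert 7p (PV): X=-1470009.3462, Y=5665680.8103, Z=-2526082.2072
→ geod (Bowring, a=6378388.000): φ=-23.48436556°, λ=104.54515409°, h=102.8443 m
→ into merc (λ₀=113.9°): φ=-23.48436556°, λ−λ₀=-9.35484591°
scale k = 1.09031178

1.09031178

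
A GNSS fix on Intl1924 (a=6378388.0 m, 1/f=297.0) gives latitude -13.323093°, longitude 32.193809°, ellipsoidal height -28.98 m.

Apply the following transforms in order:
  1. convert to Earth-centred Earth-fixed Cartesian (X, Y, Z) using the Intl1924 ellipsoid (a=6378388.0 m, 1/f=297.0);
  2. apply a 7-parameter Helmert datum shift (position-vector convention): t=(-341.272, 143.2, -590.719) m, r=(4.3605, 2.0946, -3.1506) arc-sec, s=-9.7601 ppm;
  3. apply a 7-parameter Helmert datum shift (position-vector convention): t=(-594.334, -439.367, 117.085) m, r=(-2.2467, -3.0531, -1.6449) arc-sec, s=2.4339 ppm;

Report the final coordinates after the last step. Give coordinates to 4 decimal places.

X=5252465.3765 m, Y=3306994.4251 m, Z=-1460625.5404 m

start: φ=-13.323093°, λ=32.193809°, h=-28.980 m
→ ECEF (a=6378388.000, f=1/297.0): X=5253355.7814, Y=3307421.9979, Z=-1460220.9034
→ Helmert 7p (PV): X=5252998.9267, Y=3307483.5445, Z=-1460780.7981
→ Helmert 7p (PV): X=5252465.3765, Y=3306994.4251, Z=-1460625.5404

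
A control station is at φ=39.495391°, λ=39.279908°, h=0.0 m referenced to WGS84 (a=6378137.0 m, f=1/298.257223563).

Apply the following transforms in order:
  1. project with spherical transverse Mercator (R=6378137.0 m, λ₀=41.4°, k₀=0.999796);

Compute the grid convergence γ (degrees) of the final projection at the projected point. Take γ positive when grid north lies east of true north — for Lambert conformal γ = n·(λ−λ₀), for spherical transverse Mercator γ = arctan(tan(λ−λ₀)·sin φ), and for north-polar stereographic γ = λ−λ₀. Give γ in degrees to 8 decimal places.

-1.34877929

start: φ=39.495391°, λ=39.279908°, h=0.000 m
→ into tm (λ₀=41.4°): φ=39.49539100°, λ−λ₀=-2.12009200°
convergence γ = -1.34877929°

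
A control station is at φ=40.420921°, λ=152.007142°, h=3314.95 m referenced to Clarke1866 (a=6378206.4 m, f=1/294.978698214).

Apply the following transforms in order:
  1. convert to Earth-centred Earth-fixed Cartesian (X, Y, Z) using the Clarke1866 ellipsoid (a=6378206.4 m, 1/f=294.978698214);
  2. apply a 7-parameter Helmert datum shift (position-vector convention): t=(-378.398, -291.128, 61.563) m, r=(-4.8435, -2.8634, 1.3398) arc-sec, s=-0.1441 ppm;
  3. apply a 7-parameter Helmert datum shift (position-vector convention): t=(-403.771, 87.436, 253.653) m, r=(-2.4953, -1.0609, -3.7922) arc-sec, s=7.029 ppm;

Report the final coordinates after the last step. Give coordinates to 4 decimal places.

start: φ=40.420921°, λ=152.007142°, h=3314.950 m
→ ECEF (a=6378206.400, f=1/294.978698214): X=-4295989.0726, Y=2283531.0585, Z=4115629.6309
→ Helmert 7p (PV): X=-4296438.8181, Y=2283308.3397, Z=4115577.3415
→ Helmert 7p (PV): X=-4296851.9778, Y=2283540.6048, Z=4115810.2018

X=-4296851.9778 m, Y=2283540.6048 m, Z=4115810.2018 m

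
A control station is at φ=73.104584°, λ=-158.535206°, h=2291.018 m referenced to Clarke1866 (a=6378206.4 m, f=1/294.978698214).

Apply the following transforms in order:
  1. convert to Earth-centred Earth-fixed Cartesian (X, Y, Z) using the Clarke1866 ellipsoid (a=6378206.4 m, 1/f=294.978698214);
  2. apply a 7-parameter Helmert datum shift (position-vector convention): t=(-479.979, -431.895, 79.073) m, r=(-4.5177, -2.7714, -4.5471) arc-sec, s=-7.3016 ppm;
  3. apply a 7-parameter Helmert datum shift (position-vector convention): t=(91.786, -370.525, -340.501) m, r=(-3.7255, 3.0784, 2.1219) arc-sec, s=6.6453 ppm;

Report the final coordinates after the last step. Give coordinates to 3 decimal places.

X=-1731480.386 m, Y=-681206.310 m, Z=6082420.349 m

start: φ=73.104584°, λ=-158.535206°, h=2291.018 m
→ ECEF (a=6378206.400, f=1/294.978698214): X=-1731094.3799, Y=-680667.7705, Z=6082655.9771
→ Helmert 7p (PV): X=-1731658.4510, Y=-680923.3100, Z=6082682.2861
→ Helmert 7p (PV): X=-1731480.3859, Y=-681206.3095, Z=6082420.3494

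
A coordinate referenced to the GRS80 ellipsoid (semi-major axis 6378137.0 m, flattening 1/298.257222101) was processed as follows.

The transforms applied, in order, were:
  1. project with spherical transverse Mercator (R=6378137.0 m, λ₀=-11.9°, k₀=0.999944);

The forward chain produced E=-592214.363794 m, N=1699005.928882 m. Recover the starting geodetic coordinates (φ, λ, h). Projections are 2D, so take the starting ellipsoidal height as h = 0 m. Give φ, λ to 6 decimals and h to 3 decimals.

φ=15.196133°, λ=-17.405696°, h=0.000 m

start: E=-592214.3638, N=1699005.9289 m
→ tm⁻¹: φ=15.19613300°, λ=-17.40569600°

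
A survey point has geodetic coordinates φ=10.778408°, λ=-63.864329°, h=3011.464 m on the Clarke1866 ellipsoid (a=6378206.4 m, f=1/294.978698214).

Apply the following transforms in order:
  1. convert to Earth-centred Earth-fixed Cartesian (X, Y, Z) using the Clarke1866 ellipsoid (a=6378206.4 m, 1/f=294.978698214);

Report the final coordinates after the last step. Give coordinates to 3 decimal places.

start: φ=10.778408°, λ=-63.864329°, h=3011.464 m
→ ECEF (a=6378206.400, f=1/294.978698214): X=2761650.8284, Y=-5628358.6457, Z=1185425.3550

X=2761650.828 m, Y=-5628358.646 m, Z=1185425.355 m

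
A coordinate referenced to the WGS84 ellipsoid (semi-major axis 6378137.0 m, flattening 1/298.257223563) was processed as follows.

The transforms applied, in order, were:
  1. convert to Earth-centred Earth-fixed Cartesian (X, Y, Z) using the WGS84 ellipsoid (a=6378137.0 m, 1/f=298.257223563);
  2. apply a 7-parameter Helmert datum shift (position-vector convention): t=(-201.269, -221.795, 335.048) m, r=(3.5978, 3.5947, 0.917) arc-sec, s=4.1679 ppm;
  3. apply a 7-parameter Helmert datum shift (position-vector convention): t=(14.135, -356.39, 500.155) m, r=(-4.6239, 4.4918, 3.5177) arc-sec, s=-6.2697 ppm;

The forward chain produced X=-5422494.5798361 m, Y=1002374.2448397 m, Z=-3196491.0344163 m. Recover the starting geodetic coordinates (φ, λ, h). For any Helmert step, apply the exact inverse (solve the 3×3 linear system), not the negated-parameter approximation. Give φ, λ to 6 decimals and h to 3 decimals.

start: X=-5422494.5798, Y=1002374.2448, Z=-3196491.0344 m
→ Helmert⁻¹: X=-5422455.9858, Y=1002901.0683, Z=-3197106.8355
→ Helmert⁻¹: X=-5422171.9326, Y=1003087.0145, Z=-3197540.5488
→ geod (Bowring, a=6378137.000): φ=-30.27568300°, λ=169.51893300°, h=1462.3680 m

φ=-30.275683°, λ=169.518933°, h=1462.368 m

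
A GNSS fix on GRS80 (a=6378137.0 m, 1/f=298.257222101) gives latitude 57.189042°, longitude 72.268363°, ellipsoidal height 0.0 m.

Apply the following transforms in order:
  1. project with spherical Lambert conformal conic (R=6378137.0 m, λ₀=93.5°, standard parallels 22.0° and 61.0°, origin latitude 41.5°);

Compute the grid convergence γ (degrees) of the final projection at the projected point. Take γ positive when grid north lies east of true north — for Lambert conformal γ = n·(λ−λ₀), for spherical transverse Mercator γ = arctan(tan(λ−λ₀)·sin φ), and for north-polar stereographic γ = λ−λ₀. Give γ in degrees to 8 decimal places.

-14.36054043

start: φ=57.189042°, λ=72.268363°, h=0.000 m
→ into lcc (λ₀=93.5°): φ=57.18904200°, λ−λ₀=-21.23163700°
convergence γ = -14.36054043°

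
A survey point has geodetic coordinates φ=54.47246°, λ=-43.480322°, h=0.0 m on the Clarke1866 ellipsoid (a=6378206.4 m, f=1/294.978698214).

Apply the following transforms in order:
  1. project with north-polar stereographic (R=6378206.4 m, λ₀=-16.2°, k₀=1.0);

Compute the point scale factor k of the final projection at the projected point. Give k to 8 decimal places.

1.10263534

start: φ=54.472460°, λ=-43.480322°, h=0.000 m
→ into stereo (λ₀=-16.2°): φ=54.47246000°, λ−λ₀=-27.28032200°
scale k = 1.10263534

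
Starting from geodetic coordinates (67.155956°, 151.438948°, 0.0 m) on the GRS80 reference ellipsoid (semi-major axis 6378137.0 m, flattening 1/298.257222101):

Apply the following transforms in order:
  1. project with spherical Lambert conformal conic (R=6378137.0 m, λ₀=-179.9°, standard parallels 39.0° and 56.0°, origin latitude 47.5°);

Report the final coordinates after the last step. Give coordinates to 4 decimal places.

E=-1283279.9586 m, N=2451886.8787 m

start: φ=67.155956°, λ=151.438948°, h=0.000 m
→ lcc (R=6378137.0, λ₀=-179.9°): E=-1283279.9586, N=2451886.8787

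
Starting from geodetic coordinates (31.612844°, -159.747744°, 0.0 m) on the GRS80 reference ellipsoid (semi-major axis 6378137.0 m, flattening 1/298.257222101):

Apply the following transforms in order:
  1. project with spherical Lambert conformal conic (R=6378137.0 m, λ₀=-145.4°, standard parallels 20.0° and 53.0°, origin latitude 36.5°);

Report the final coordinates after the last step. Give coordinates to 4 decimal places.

start: φ=31.612844°, λ=-159.747744°, h=0.000 m
→ lcc (R=6378137.0, λ₀=-145.4°): E=-1304781.7254, N=-423630.6881

E=-1304781.7254 m, N=-423630.6881 m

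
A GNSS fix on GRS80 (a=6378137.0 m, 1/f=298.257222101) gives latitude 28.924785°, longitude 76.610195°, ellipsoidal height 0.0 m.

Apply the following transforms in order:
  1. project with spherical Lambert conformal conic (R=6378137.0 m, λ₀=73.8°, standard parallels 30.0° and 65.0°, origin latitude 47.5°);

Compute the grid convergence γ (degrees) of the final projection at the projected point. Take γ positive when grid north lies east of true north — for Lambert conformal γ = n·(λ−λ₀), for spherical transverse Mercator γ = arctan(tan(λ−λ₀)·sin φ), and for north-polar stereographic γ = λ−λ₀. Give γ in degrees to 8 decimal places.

start: φ=28.924785°, λ=76.610195°, h=0.000 m
→ into lcc (λ₀=73.8°): φ=28.92478500°, λ−λ₀=2.81019500°
convergence γ = 2.10642445°

2.10642445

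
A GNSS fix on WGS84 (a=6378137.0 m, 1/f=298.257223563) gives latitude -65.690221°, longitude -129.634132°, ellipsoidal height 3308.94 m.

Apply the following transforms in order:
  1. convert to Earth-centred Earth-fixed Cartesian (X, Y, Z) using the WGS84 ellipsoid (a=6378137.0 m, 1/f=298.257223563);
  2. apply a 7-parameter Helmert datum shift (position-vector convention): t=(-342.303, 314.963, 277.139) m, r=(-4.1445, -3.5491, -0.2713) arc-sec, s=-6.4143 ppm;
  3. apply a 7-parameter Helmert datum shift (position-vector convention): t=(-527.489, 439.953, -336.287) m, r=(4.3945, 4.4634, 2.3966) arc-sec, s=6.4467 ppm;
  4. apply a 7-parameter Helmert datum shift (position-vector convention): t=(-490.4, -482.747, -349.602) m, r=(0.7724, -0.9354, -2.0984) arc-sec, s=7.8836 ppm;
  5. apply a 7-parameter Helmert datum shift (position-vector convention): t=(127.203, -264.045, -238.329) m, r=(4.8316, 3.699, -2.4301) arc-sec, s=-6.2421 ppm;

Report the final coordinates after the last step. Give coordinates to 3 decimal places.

start: φ=-65.690221°, λ=-129.634132°, h=3308.940 m
→ ECEF (a=6378137.000, f=1/298.257223563): X=-1680425.3201, Y=-2028823.2673, Z=-5792828.3868
→ Helmert 7p (PV): X=-1680659.8391, Y=-2028609.4757, Z=-5792502.2398
→ Helmert 7p (PV): X=-1681299.9379, Y=-2028078.7175, Z=-5792882.7211
→ Helmert 7p (PV): X=-1681797.9544, Y=-2028538.6557, Z=-5793293.2111
→ Helmert 7p (PV): X=-1681788.0444, Y=-2028634.5217, Z=-5793512.7346

X=-1681788.044 m, Y=-2028634.522 m, Z=-5793512.735 m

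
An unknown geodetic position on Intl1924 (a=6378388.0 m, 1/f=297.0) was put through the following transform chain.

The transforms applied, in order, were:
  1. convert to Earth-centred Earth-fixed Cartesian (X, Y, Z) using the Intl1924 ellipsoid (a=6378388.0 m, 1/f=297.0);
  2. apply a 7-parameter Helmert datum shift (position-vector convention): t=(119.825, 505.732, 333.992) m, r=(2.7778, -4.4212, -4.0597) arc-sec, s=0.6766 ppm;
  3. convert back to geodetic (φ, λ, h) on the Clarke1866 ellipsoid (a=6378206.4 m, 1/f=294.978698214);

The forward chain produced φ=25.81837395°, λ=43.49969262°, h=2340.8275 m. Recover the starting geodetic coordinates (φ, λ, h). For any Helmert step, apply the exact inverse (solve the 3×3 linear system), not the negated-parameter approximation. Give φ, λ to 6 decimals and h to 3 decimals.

φ=25.814908°, λ=43.497848°, h=1589.710 m

start: φ=25.818374°, λ=43.499693°, h=2340.827 m
→ ECEF (a=6378206.400, f=1/294.978698214): X=4168983.3468, Y=3956174.9681, Z=2761825.2304
→ Helmert⁻¹: X=4168842.0317, Y=3955785.7982, Z=2761346.7394
→ geod (Bowring, a=6378388.000): φ=25.81490800°, λ=43.49784800°, h=1589.7100 m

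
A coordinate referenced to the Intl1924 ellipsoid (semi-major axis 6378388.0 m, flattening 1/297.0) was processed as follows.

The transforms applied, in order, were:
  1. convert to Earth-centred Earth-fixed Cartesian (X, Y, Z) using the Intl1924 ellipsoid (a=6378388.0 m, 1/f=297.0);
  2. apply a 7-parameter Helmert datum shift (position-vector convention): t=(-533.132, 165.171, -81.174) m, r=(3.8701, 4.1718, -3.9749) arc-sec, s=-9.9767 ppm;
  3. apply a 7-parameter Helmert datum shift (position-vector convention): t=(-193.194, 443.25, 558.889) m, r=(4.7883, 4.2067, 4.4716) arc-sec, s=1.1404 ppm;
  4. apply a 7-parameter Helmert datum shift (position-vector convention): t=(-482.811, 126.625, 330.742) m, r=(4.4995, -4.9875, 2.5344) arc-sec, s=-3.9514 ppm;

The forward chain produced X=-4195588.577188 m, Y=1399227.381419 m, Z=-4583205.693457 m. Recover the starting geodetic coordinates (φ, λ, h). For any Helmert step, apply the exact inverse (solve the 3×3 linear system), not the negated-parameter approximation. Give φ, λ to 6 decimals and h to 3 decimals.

φ=-46.229718°, λ=161.562997°, h=1660.570 m

start: X=-4195588.5772, Y=1399227.3814, Z=-4583205.6935 m
→ Helmert⁻¹: X=-4195215.9814, Y=1399057.8470, Z=-4583483.6256
→ Helmert⁻¹: X=-4194894.1910, Y=1398597.5247, Z=-4584155.3079
→ Helmert⁻¹: X=-4194337.1332, Y=1398279.4642, Z=-4584230.9362
→ geod (Bowring, a=6378388.000): φ=-46.22971800°, λ=161.56299700°, h=1660.5700 m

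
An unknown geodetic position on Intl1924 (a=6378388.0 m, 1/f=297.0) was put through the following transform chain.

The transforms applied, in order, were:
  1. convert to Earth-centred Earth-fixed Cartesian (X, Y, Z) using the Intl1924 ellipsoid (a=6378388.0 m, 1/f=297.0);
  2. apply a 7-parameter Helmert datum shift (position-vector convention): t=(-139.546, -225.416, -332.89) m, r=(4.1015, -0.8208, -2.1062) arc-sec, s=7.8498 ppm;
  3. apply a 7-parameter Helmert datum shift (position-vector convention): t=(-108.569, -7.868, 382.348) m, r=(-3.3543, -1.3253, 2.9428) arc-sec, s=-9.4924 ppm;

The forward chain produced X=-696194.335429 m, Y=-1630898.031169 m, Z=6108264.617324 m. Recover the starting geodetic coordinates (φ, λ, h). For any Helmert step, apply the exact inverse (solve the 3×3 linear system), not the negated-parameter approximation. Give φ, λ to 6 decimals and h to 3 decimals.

φ=73.917702°, λ=-113.110775°, h=1759.976 m

start: X=-696194.3354, Y=-1630898.0312, Z=6108264.6173 m
→ Helmert⁻¹: X=-696076.3988, Y=-1630995.0410, Z=6107918.1974
→ Helmert⁻¹: X=-695890.4323, Y=-1630642.4696, Z=6108238.3331
→ geod (Bowring, a=6378388.000): φ=73.91770200°, λ=-113.11077500°, h=1759.9760 m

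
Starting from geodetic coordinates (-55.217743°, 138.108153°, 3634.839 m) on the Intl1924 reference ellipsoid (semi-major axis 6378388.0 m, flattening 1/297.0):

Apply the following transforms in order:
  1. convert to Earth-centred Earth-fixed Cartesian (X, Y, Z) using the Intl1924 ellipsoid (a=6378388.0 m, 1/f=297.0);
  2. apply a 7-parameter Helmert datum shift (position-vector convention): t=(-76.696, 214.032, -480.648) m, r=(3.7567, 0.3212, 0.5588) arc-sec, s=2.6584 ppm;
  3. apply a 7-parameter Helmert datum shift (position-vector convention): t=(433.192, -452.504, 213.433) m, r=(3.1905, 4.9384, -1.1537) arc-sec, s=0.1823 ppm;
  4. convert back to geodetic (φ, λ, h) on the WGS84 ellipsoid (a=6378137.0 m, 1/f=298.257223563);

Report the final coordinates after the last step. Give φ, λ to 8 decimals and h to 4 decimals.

φ=-55.21910140°, λ=138.10637809°, h=3818.7751 m

start: φ=-55.217743°, λ=138.108153°, h=3634.839 m
→ ECEF (a=6378388.000, f=1/297.0): X=-2716311.7351, Y=2436509.5253, Z=-5218341.5303
→ Helmert 7p (PV): X=-2716410.3792, Y=2436817.7176, Z=-5218787.4446
→ Helmert 7p (PV): X=-2716089.0010, Y=2436461.5756, Z=-5218472.2339
→ geod (Bowring, a=6378137.000): φ=-55.21910140°, λ=138.10637809°, h=3818.7751 m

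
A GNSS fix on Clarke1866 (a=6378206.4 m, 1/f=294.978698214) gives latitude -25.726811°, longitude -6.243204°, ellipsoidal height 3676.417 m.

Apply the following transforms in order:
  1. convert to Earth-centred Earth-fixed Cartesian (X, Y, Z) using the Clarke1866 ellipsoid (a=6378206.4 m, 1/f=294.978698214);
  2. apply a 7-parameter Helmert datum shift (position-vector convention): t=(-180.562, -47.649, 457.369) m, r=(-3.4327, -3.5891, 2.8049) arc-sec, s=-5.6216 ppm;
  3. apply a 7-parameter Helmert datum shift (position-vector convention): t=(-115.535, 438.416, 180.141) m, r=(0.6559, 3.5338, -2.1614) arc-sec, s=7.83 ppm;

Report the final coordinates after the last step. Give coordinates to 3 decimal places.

start: φ=-25.726811°, λ=-6.243204°, h=3676.417 m
→ ECEF (a=6378206.400, f=1/294.978698214): X=5718820.6773, Y=-625626.2749, Z=-2753267.2812
→ Helmert 7p (PV): X=5718664.3817, Y=-625638.4599, Z=-2752684.5132
→ Helmert 7p (PV): X=5718539.9076, Y=-625256.1143, Z=-2752625.8901

X=5718539.908 m, Y=-625256.114 m, Z=-2752625.890 m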